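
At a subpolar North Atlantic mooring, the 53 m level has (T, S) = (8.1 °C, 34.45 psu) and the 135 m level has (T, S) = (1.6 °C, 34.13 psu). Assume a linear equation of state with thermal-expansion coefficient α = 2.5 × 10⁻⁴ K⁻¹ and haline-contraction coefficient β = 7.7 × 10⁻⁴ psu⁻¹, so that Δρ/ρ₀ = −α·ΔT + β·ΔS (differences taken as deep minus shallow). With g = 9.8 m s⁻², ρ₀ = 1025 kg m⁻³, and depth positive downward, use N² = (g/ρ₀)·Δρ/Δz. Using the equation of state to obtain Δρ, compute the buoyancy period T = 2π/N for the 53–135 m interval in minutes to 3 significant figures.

8.16 min

ΔT = -6.5 K, ΔS = -0.32 psu (deep − shallow).
Δρ/ρ₀ = −αΔT + βΔS = 1.625 × 10⁻³ − 2.464 × 10⁻⁴ = 1.3786 × 10⁻³, so Δρ ≈ 1.413 kg m⁻³.
N² = (g/ρ₀)·Δρ/Δz = g·(Δρ/ρ₀)/Δz = 9.8 × 1.3786 × 10⁻³ / 82 = 1.6476 × 10⁻⁴ s⁻².
N = √(1.6476 × 10⁻⁴) = 0.012836 rad s⁻¹ → T = 2π/N = 489.50 s = 8.1583 min ≈ 8.16 min.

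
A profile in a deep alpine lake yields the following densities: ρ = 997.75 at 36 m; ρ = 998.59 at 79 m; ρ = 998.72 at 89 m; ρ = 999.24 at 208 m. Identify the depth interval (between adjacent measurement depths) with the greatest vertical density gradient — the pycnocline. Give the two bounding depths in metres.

Compute the density gradient over each adjacent pair:
  36–79 m: Δρ/Δz = 0.84/43 = 0.020 kg m⁻⁴
  79–89 m: Δρ/Δz = 0.13/10 = 0.013 kg m⁻⁴
  89–208 m: Δρ/Δz = 0.52/119 = 4.4 × 10⁻³ kg m⁻⁴
The largest gradient is in the 36–79 m interval — the pycnocline.

36–79 m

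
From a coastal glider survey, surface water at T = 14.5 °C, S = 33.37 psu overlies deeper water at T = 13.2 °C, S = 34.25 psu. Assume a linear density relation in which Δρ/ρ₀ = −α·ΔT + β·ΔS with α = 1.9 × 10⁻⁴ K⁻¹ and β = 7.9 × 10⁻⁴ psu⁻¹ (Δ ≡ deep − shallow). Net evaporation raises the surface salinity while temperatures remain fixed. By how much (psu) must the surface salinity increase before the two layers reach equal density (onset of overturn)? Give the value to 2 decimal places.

1.19 psu

Neutral buoyancy requires −α(T_deep − T_surf) + β(S_deep − S_surf′) = 0.
S_surf′ = S_deep − (α/β)·ΔT = 34.25 − (1.9 × 10⁻⁴/7.9 × 10⁻⁴)·(-1.3) = 34.5627 psu.
Increase required: 34.5627 − 33.37 = 1.1927 psu.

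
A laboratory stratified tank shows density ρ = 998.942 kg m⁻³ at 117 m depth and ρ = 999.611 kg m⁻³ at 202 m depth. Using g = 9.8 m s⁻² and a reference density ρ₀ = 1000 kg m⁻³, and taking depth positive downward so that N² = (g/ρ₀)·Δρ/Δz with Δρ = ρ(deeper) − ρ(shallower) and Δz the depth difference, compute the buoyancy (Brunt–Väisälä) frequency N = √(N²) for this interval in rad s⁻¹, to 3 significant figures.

8.78 × 10⁻³ rad s⁻¹

Δρ = 999.611 − 998.942 = 0.669 kg m⁻³ over Δz = 202 − 117 = 85 m.
N² = (9.8/1000) × (0.669/85) = 7.7132 × 10⁻⁵ s⁻².
N = √(7.7132 × 10⁻⁵) = 8.7825 × 10⁻³ rad s⁻¹ ≈ 8.78 × 10⁻³ rad s⁻¹.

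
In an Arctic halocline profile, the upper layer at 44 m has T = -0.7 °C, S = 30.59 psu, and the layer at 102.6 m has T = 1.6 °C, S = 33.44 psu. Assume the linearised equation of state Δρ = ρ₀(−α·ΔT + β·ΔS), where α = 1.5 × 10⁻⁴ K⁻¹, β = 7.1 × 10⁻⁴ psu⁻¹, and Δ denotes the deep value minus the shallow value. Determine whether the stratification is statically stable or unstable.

ΔT = 1.6 − -0.7 = +2.3 K and ΔS = 33.44 − 30.59 = +2.85 psu (deep − shallow).
−αΔT = -3.45 × 10⁻⁴; βΔS = 2.0235 × 10⁻³; sum Δρ/ρ₀ = 1.6785 × 10⁻³.
Δρ/ρ₀ > 0, so Δρ > 0: deeper water is denser → statically stable.

stable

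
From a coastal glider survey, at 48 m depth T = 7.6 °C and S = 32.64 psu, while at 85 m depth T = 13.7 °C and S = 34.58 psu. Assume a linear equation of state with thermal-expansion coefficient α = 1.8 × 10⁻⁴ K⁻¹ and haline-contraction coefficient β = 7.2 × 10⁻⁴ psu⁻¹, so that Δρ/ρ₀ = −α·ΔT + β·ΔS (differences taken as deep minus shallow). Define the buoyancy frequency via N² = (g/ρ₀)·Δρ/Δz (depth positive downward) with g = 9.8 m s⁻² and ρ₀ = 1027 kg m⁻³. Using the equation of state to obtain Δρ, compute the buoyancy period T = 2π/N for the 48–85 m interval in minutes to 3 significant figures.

ΔT = +6.1 K, ΔS = +1.94 psu (deep − shallow).
Δρ/ρ₀ = −αΔT + βΔS = -1.098 × 10⁻³ + 1.3968 × 10⁻³ = 2.988 × 10⁻⁴, so Δρ ≈ 0.3069 kg m⁻³.
N² = (g/ρ₀)·Δρ/Δz = g·(Δρ/ρ₀)/Δz = 9.8 × 2.988 × 10⁻⁴ / 37 = 7.9142 × 10⁻⁵ s⁻².
N = √(7.9142 × 10⁻⁵) = 8.8962 × 10⁻³ rad s⁻¹ → T = 2π/N = 706.28 s = 11.771 min ≈ 11.8 min.

11.8 min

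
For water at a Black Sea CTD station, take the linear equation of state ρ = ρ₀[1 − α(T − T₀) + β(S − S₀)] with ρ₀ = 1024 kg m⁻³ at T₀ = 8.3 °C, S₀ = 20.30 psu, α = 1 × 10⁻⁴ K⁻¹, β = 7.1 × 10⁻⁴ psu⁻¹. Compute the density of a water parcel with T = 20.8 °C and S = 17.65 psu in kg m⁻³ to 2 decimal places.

1020.79 kg m⁻³

T − T₀ = +12.5 K, S − S₀ = -2.65 psu.
Bracket = 1 − α·(+12.5) + β·(-2.65) = 1 + (-3.1315 × 10⁻³) = 0.9968685.
ρ = 1024 × 0.9968685 = 1020.79 kg m⁻³.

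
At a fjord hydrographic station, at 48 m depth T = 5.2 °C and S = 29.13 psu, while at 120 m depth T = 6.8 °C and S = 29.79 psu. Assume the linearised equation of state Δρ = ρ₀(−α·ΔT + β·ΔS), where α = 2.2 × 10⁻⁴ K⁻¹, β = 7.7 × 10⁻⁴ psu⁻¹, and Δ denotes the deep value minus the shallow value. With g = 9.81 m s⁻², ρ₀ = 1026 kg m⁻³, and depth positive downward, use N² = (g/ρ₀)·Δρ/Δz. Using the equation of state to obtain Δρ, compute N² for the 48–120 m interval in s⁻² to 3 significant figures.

2.13 × 10⁻⁵ s⁻²

ΔT = +1.6 K, ΔS = +0.66 psu (deep − shallow).
Δρ/ρ₀ = −αΔT + βΔS = -3.52 × 10⁻⁴ + 5.082 × 10⁻⁴ = 1.562 × 10⁻⁴, so Δρ ≈ 0.1603 kg m⁻³.
N² = (g/ρ₀)·Δρ/Δz = g·(Δρ/ρ₀)/Δz = 9.81 × 1.562 × 10⁻⁴ / 72 = 2.1282 × 10⁻⁵ s⁻² ≈ 2.13 × 10⁻⁵ s⁻².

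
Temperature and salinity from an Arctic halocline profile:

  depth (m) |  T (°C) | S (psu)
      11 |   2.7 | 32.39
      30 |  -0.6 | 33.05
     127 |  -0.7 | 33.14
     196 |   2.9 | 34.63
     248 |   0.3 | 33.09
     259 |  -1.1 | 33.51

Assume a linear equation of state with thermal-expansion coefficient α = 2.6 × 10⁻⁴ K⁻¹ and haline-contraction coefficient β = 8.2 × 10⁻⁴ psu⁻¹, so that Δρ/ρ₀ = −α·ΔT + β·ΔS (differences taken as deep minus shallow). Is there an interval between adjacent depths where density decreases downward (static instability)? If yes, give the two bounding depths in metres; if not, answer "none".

196–248 m

Evaluate Δρ/ρ₀ = −αΔT + βΔS across each adjacent pair:
  11–30 m: −αΔT+βΔS = −(2.6 × 10⁻⁴)(-3.3)+(8.2 × 10⁻⁴)(+0.66) = 1.4 × 10⁻³ → stable
  30–127 m: −αΔT+βΔS = −(2.6 × 10⁻⁴)(-0.1)+(8.2 × 10⁻⁴)(+0.09) = 1.0 × 10⁻⁴ → stable
  127–196 m: −αΔT+βΔS = −(2.6 × 10⁻⁴)(+3.6)+(8.2 × 10⁻⁴)(+1.49) = 2.9 × 10⁻⁴ → stable
  196–248 m: −αΔT+βΔS = −(2.6 × 10⁻⁴)(-2.6)+(8.2 × 10⁻⁴)(-1.54) = -5.9 × 10⁻⁴ → UNSTABLE
  248–259 m: −αΔT+βΔS = −(2.6 × 10⁻⁴)(-1.4)+(8.2 × 10⁻⁴)(+0.42) = 7.1 × 10⁻⁴ → stable
The 196–248 m interval has Δρ < 0: lighter water underlies denser water.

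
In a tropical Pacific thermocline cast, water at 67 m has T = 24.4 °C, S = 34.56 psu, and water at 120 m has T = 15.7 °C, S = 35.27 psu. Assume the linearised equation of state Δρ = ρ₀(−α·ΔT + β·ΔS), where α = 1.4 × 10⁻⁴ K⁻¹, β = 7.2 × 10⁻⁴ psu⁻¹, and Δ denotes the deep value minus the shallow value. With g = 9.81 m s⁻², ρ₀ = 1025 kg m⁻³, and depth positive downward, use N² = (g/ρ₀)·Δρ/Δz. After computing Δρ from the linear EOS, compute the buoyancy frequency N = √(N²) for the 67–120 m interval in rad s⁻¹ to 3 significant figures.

0.0179 rad s⁻¹

ΔT = -8.7 K, ΔS = +0.71 psu (deep − shallow).
Δρ/ρ₀ = −αΔT + βΔS = 1.218 × 10⁻³ + 5.112 × 10⁻⁴ = 1.7292 × 10⁻³, so Δρ ≈ 1.772 kg m⁻³.
N² = (g/ρ₀)·Δρ/Δz = g·(Δρ/ρ₀)/Δz = 9.81 × 1.7292 × 10⁻³ / 53 = 3.2007 × 10⁻⁴ s⁻².
N = √(3.2007 × 10⁻⁴) = 0.017891 rad s⁻¹ ≈ 0.0179 rad s⁻¹.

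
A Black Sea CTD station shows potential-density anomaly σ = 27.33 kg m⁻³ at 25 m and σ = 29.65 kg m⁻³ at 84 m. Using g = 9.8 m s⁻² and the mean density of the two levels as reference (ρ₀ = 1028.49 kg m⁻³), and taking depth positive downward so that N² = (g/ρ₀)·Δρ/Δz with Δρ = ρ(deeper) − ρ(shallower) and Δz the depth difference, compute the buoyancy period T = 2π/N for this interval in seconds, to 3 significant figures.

Δρ = 1029.65 − 1027.33 = 2.32 kg m⁻³ over Δz = 84 − 25 = 59 m.
N² = (9.8/1028.49) × (2.32/59) = 3.7468 × 10⁻⁴ s⁻².
N = √(3.7468 × 10⁻⁴) = 0.019357 rad s⁻¹, so T = 2π/N = 324.59 s ≈ 325 s.

325 s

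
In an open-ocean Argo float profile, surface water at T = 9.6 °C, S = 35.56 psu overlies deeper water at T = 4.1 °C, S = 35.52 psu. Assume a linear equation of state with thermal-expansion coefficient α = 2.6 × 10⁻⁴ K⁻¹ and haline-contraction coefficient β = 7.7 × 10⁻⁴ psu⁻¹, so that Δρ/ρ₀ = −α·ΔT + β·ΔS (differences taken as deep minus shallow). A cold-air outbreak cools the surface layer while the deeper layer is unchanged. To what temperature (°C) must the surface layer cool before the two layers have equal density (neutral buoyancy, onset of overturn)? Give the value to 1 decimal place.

4.2 °C

Neutral buoyancy requires Δρ = 0, i.e. −α(T_deep − T_surf′) + β(S_deep − S_surf) = 0.
T_surf′ = T_deep − (β/α)·ΔS = 4.1 − (7.7 × 10⁻⁴/2.6 × 10⁻⁴)·(-0.04) = 4.218 °C.
Cooling required: 9.6 − (4.218) = 5.382 °C.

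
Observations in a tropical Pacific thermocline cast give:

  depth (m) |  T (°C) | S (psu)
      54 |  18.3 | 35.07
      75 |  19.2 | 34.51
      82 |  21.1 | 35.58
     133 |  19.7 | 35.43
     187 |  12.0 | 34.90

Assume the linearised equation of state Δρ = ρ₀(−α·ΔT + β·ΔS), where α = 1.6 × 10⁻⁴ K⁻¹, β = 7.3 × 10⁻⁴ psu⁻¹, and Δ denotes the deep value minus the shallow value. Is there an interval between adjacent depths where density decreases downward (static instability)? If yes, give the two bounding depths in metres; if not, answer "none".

54–75 m

Evaluate Δρ/ρ₀ = −αΔT + βΔS across each adjacent pair:
  54–75 m: −αΔT+βΔS = −(1.6 × 10⁻⁴)(+0.9)+(7.3 × 10⁻⁴)(-0.56) = -5.5 × 10⁻⁴ → UNSTABLE
  75–82 m: −αΔT+βΔS = −(1.6 × 10⁻⁴)(+1.9)+(7.3 × 10⁻⁴)(+1.07) = 4.8 × 10⁻⁴ → stable
  82–133 m: −αΔT+βΔS = −(1.6 × 10⁻⁴)(-1.4)+(7.3 × 10⁻⁴)(-0.15) = 1.1 × 10⁻⁴ → stable
  133–187 m: −αΔT+βΔS = −(1.6 × 10⁻⁴)(-7.7)+(7.3 × 10⁻⁴)(-0.53) = 8.5 × 10⁻⁴ → stable
The 54–75 m interval has Δρ < 0: lighter water underlies denser water.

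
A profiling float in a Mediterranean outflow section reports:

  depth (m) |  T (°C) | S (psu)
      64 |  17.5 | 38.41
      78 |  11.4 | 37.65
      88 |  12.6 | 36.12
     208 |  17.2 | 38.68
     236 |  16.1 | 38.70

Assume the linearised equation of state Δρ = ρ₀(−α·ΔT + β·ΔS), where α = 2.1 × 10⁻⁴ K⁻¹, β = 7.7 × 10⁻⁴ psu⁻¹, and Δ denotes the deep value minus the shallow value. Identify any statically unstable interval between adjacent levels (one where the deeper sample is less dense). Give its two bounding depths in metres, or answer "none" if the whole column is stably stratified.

78–88 m

Evaluate Δρ/ρ₀ = −αΔT + βΔS across each adjacent pair:
  64–78 m: −αΔT+βΔS = −(2.1 × 10⁻⁴)(-6.1)+(7.7 × 10⁻⁴)(-0.76) = 7.0 × 10⁻⁴ → stable
  78–88 m: −αΔT+βΔS = −(2.1 × 10⁻⁴)(+1.2)+(7.7 × 10⁻⁴)(-1.53) = -1.4 × 10⁻³ → UNSTABLE
  88–208 m: −αΔT+βΔS = −(2.1 × 10⁻⁴)(+4.6)+(7.7 × 10⁻⁴)(+2.56) = 1.0 × 10⁻³ → stable
  208–236 m: −αΔT+βΔS = −(2.1 × 10⁻⁴)(-1.1)+(7.7 × 10⁻⁴)(+0.02) = 2.5 × 10⁻⁴ → stable
The 78–88 m interval has Δρ < 0: lighter water underlies denser water.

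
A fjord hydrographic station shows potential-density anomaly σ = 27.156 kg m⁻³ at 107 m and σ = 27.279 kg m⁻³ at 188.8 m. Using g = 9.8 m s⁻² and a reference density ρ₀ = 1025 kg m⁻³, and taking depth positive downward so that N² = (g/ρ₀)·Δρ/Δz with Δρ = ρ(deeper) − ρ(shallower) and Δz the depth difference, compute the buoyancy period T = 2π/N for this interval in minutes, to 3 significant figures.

Δρ = 1027.279 − 1027.156 = 0.123 kg m⁻³ over Δz = 188.8 − 107 = 81.8 m.
N² = (9.8/1025) × (0.123/81.8) = 1.4377 × 10⁻⁵ s⁻².
N = √(1.4377 × 10⁻⁵) = 3.7917 × 10⁻³ rad s⁻¹, so T = 2π/N = 1.6571 × 10³ s = 27.618 min ≈ 27.6 min.

27.6 min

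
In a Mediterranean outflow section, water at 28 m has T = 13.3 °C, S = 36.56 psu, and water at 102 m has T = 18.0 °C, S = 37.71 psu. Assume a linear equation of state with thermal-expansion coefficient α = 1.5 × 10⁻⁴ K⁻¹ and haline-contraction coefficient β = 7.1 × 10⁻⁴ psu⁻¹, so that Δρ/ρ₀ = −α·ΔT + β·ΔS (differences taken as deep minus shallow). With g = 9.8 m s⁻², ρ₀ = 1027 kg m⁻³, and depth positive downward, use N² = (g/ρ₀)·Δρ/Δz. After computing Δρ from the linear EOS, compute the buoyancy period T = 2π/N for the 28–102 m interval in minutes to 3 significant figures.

27.3 min

ΔT = +4.7 K, ΔS = +1.15 psu (deep − shallow).
Δρ/ρ₀ = −αΔT + βΔS = -7.05 × 10⁻⁴ + 8.165 × 10⁻⁴ = 1.115 × 10⁻⁴, so Δρ ≈ 0.1145 kg m⁻³.
N² = (g/ρ₀)·Δρ/Δz = g·(Δρ/ρ₀)/Δz = 9.8 × 1.115 × 10⁻⁴ / 74 = 1.4766 × 10⁻⁵ s⁻².
N = √(1.4766 × 10⁻⁵) = 3.8427 × 10⁻³ rad s⁻¹ → T = 2π/N = 1.6351 × 10³ s = 27.252 min ≈ 27.3 min.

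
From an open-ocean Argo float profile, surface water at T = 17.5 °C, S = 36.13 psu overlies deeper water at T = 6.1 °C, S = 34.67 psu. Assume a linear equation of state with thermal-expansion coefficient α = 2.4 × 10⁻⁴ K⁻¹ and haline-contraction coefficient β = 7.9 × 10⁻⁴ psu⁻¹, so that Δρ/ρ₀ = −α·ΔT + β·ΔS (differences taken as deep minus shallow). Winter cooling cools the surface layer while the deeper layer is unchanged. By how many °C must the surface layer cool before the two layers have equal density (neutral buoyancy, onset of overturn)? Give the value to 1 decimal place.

Neutral buoyancy requires Δρ = 0, i.e. −α(T_deep − T_surf′) + β(S_deep − S_surf) = 0.
T_surf′ = T_deep − (β/α)·ΔS = 6.1 − (7.9 × 10⁻⁴/2.4 × 10⁻⁴)·(-1.46) = 10.906 °C.
Cooling required: 17.5 − (10.906) = 6.594 °C.

6.6 °C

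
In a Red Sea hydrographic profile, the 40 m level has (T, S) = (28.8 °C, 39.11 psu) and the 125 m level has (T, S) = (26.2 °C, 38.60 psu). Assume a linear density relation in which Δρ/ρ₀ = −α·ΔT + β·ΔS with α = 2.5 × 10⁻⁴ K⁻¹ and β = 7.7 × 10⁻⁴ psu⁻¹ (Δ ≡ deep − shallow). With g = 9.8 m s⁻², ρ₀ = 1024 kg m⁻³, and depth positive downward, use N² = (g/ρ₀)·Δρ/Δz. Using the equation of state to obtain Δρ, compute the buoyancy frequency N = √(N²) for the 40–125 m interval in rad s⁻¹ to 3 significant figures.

5.45 × 10⁻³ rad s⁻¹

ΔT = -2.6 K, ΔS = -0.51 psu (deep − shallow).
Δρ/ρ₀ = −αΔT + βΔS = 6.50 × 10⁻⁴ − 3.927 × 10⁻⁴ = 2.573 × 10⁻⁴, so Δρ ≈ 0.2635 kg m⁻³.
N² = (g/ρ₀)·Δρ/Δz = g·(Δρ/ρ₀)/Δz = 9.8 × 2.573 × 10⁻⁴ / 85 = 2.9665 × 10⁻⁵ s⁻².
N = √(2.9665 × 10⁻⁵) = 5.4466 × 10⁻³ rad s⁻¹ ≈ 5.45 × 10⁻³ rad s⁻¹.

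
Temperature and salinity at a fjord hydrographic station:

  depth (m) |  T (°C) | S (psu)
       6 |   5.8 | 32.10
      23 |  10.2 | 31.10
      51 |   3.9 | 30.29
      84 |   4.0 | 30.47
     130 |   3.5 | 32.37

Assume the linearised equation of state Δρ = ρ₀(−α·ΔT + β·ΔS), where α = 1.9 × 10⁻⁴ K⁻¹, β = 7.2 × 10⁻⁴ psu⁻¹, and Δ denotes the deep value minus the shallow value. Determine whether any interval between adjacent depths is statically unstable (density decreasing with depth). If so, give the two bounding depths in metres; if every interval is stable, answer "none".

Evaluate Δρ/ρ₀ = −αΔT + βΔS across each adjacent pair:
  6–23 m: −αΔT+βΔS = −(1.9 × 10⁻⁴)(+4.4)+(7.2 × 10⁻⁴)(-1.00) = -1.6 × 10⁻³ → UNSTABLE
  23–51 m: −αΔT+βΔS = −(1.9 × 10⁻⁴)(-6.3)+(7.2 × 10⁻⁴)(-0.81) = 6.1 × 10⁻⁴ → stable
  51–84 m: −αΔT+βΔS = −(1.9 × 10⁻⁴)(+0.1)+(7.2 × 10⁻⁴)(+0.18) = 1.1 × 10⁻⁴ → stable
  84–130 m: −αΔT+βΔS = −(1.9 × 10⁻⁴)(-0.5)+(7.2 × 10⁻⁴)(+1.90) = 1.5 × 10⁻³ → stable
The 6–23 m interval has Δρ < 0: lighter water underlies denser water.

6–23 m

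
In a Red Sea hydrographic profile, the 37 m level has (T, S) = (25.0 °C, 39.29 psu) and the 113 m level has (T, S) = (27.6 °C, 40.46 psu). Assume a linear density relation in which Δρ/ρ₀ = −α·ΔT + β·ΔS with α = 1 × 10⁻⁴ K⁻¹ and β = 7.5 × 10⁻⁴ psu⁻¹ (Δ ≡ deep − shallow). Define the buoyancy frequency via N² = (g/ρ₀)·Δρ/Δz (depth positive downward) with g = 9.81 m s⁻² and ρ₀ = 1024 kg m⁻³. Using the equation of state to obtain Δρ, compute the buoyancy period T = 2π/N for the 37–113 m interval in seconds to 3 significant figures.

ΔT = +2.6 K, ΔS = +1.17 psu (deep − shallow).
Δρ/ρ₀ = −αΔT + βΔS = -2.60 × 10⁻⁴ + 8.775 × 10⁻⁴ = 6.175 × 10⁻⁴, so Δρ ≈ 0.6323 kg m⁻³.
N² = (g/ρ₀)·Δρ/Δz = g·(Δρ/ρ₀)/Δz = 9.81 × 6.175 × 10⁻⁴ / 76 = 7.9706 × 10⁻⁵ s⁻².
N = √(7.9706 × 10⁻⁵) = 8.9278 × 10⁻³ rad s⁻¹ → T = 2π/N = 703.78 s ≈ 704 s.

704 s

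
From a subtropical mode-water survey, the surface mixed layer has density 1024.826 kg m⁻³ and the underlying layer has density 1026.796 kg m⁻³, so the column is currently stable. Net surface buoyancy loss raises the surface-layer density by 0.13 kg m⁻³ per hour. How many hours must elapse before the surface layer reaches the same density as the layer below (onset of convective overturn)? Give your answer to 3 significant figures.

Density deficit of the surface layer: 1026.796 − 1024.826 = 1.97 kg m⁻³.
Required change = 1.97 / 0.13 = 15.2 hours.

15.2 hours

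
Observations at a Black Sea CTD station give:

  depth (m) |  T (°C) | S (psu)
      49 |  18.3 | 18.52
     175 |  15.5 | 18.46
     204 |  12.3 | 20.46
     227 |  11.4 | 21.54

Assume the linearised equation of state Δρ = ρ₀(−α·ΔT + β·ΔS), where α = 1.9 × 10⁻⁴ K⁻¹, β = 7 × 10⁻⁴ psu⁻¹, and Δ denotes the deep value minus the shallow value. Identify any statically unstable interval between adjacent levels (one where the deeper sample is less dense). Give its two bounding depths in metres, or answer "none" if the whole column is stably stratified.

Evaluate Δρ/ρ₀ = −αΔT + βΔS across each adjacent pair:
  49–175 m: −αΔT+βΔS = −(1.9 × 10⁻⁴)(-2.8)+(7 × 10⁻⁴)(-0.06) = 4.9 × 10⁻⁴ → stable
  175–204 m: −αΔT+βΔS = −(1.9 × 10⁻⁴)(-3.2)+(7 × 10⁻⁴)(+2.00) = 2.0 × 10⁻³ → stable
  204–227 m: −αΔT+βΔS = −(1.9 × 10⁻⁴)(-0.9)+(7 × 10⁻⁴)(+1.08) = 9.3 × 10⁻⁴ → stable
Every interval has Δρ > 0: the column is stably stratified throughout.

none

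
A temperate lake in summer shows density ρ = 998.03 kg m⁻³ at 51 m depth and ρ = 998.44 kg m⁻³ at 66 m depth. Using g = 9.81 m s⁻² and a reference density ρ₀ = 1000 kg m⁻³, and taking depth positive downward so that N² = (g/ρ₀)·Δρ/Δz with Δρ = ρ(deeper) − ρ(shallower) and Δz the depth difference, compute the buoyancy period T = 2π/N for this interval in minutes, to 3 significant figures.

Δρ = 998.44 − 998.03 = 0.41 kg m⁻³ over Δz = 66 − 51 = 15 m.
N² = (9.81/1000) × (0.41/15) = 2.6814 × 10⁻⁴ s⁻².
N = √(2.6814 × 10⁻⁴) = 0.016375 rad s⁻¹, so T = 2π/N = 383.71 s = 6.3952 min ≈ 6.40 min.

6.40 min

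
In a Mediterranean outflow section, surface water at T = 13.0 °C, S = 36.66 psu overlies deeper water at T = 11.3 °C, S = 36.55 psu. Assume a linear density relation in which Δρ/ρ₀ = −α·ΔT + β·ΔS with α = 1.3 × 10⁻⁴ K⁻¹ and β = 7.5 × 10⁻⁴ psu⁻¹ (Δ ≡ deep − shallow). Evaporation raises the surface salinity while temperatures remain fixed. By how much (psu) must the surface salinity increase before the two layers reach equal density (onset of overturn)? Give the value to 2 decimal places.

Neutral buoyancy requires −α(T_deep − T_surf) + β(S_deep − S_surf′) = 0.
S_surf′ = S_deep − (α/β)·ΔT = 36.55 − (1.3 × 10⁻⁴/7.5 × 10⁻⁴)·(-1.7) = 36.8447 psu.
Increase required: 36.8447 − 36.66 = 0.1847 psu.

0.18 psu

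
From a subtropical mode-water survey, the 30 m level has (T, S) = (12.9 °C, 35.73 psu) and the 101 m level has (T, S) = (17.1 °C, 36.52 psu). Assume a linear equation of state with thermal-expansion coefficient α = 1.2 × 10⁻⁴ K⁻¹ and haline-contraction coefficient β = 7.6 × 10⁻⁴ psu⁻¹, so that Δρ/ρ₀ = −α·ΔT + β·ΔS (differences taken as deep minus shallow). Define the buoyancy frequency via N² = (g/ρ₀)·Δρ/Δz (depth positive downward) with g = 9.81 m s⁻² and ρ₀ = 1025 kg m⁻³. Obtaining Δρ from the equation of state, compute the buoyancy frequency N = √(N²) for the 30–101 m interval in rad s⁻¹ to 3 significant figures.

3.65 × 10⁻³ rad s⁻¹

ΔT = +4.2 K, ΔS = +0.79 psu (deep − shallow).
Δρ/ρ₀ = −αΔT + βΔS = -5.04 × 10⁻⁴ + 6.004 × 10⁻⁴ = 9.64 × 10⁻⁵, so Δρ ≈ 0.09881 kg m⁻³.
N² = (g/ρ₀)·Δρ/Δz = g·(Δρ/ρ₀)/Δz = 9.81 × 9.64 × 10⁻⁵ / 71 = 1.3319 × 10⁻⁵ s⁻².
N = √(1.3319 × 10⁻⁵) = 3.6495 × 10⁻³ rad s⁻¹ ≈ 3.65 × 10⁻³ rad s⁻¹.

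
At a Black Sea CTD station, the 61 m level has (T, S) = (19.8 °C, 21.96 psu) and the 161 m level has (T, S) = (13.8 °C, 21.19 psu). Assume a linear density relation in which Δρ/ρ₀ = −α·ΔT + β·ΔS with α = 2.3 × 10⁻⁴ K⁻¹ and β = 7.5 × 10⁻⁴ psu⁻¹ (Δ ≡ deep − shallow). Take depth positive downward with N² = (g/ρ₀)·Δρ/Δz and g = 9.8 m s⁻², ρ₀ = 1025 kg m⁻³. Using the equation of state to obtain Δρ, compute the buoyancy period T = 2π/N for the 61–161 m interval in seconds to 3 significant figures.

ΔT = -6.0 K, ΔS = -0.77 psu (deep − shallow).
Δρ/ρ₀ = −αΔT + βΔS = 1.38 × 10⁻³ − 5.775 × 10⁻⁴ = 8.025 × 10⁻⁴, so Δρ ≈ 0.8226 kg m⁻³.
N² = (g/ρ₀)·Δρ/Δz = g·(Δρ/ρ₀)/Δz = 9.8 × 8.025 × 10⁻⁴ / 100 = 7.8645 × 10⁻⁵ s⁻².
N = √(7.8645 × 10⁻⁵) = 8.8682 × 10⁻³ rad s⁻¹ → T = 2π/N = 708.51 s ≈ 709 s.

709 s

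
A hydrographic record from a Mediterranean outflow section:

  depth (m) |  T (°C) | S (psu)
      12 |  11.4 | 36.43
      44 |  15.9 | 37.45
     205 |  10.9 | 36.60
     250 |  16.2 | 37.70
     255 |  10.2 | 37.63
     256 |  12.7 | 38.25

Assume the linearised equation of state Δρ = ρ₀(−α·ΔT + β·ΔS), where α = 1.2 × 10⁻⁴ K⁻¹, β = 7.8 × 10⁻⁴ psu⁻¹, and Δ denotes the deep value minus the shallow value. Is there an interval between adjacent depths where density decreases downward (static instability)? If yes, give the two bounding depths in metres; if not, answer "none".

Evaluate Δρ/ρ₀ = −αΔT + βΔS across each adjacent pair:
  12–44 m: −αΔT+βΔS = −(1.2 × 10⁻⁴)(+4.5)+(7.8 × 10⁻⁴)(+1.02) = 2.6 × 10⁻⁴ → stable
  44–205 m: −αΔT+βΔS = −(1.2 × 10⁻⁴)(-5.0)+(7.8 × 10⁻⁴)(-0.85) = -6.3 × 10⁻⁵ → UNSTABLE
  205–250 m: −αΔT+βΔS = −(1.2 × 10⁻⁴)(+5.3)+(7.8 × 10⁻⁴)(+1.10) = 2.2 × 10⁻⁴ → stable
  250–255 m: −αΔT+βΔS = −(1.2 × 10⁻⁴)(-6.0)+(7.8 × 10⁻⁴)(-0.07) = 6.7 × 10⁻⁴ → stable
  255–256 m: −αΔT+βΔS = −(1.2 × 10⁻⁴)(+2.5)+(7.8 × 10⁻⁴)(+0.62) = 1.8 × 10⁻⁴ → stable
The 44–205 m interval has Δρ < 0: lighter water underlies denser water.

44–205 m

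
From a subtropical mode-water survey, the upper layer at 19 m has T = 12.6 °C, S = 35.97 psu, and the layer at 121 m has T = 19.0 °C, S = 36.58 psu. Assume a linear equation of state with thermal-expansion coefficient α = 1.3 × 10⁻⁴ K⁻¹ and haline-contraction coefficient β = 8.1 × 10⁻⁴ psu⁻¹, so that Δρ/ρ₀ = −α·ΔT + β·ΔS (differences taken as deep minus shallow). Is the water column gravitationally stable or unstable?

unstable

ΔT = 19.0 − 12.6 = +6.4 K and ΔS = 36.58 − 35.97 = +0.61 psu (deep − shallow).
−αΔT = -8.32 × 10⁻⁴; βΔS = 4.941 × 10⁻⁴; sum Δρ/ρ₀ = -3.379 × 10⁻⁴.
Δρ/ρ₀ < 0, so Δρ < 0: deeper water is lighter → statically unstable; the column would overturn.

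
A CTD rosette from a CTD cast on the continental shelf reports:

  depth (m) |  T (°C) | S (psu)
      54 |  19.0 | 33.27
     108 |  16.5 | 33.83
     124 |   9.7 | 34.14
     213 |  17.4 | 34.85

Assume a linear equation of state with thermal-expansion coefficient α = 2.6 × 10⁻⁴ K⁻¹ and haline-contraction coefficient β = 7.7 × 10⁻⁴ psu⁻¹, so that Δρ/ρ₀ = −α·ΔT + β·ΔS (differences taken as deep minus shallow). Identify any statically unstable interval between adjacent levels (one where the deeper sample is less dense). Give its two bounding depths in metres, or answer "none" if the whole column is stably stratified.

Evaluate Δρ/ρ₀ = −αΔT + βΔS across each adjacent pair:
  54–108 m: −αΔT+βΔS = −(2.6 × 10⁻⁴)(-2.5)+(7.7 × 10⁻⁴)(+0.56) = 1.1 × 10⁻³ → stable
  108–124 m: −αΔT+βΔS = −(2.6 × 10⁻⁴)(-6.8)+(7.7 × 10⁻⁴)(+0.31) = 2.0 × 10⁻³ → stable
  124–213 m: −αΔT+βΔS = −(2.6 × 10⁻⁴)(+7.7)+(7.7 × 10⁻⁴)(+0.71) = -1.5 × 10⁻³ → UNSTABLE
The 124–213 m interval has Δρ < 0: lighter water underlies denser water.

124–213 m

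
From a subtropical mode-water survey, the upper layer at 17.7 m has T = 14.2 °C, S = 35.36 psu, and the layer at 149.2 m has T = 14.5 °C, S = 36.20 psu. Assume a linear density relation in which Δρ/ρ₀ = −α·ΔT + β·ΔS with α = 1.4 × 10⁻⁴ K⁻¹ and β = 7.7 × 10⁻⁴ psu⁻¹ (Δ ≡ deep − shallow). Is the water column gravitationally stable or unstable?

ΔT = 14.5 − 14.2 = +0.3 K and ΔS = 36.20 − 35.36 = +0.84 psu (deep − shallow).
−αΔT = -4.20 × 10⁻⁵; βΔS = 6.468 × 10⁻⁴; sum Δρ/ρ₀ = 6.048 × 10⁻⁴.
Δρ/ρ₀ > 0, so Δρ > 0: deeper water is denser → statically stable.

stable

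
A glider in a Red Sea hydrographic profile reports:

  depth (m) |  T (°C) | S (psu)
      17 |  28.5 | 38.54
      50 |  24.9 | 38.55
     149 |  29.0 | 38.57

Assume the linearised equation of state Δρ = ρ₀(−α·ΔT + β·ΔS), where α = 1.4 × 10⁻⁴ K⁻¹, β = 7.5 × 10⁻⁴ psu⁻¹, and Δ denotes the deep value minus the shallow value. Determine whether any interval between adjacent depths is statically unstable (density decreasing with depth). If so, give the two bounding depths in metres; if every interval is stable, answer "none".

Evaluate Δρ/ρ₀ = −αΔT + βΔS across each adjacent pair:
  17–50 m: −αΔT+βΔS = −(1.4 × 10⁻⁴)(-3.6)+(7.5 × 10⁻⁴)(+0.01) = 5.1 × 10⁻⁴ → stable
  50–149 m: −αΔT+βΔS = −(1.4 × 10⁻⁴)(+4.1)+(7.5 × 10⁻⁴)(+0.02) = -5.6 × 10⁻⁴ → UNSTABLE
The 50–149 m interval has Δρ < 0: lighter water underlies denser water.

50–149 m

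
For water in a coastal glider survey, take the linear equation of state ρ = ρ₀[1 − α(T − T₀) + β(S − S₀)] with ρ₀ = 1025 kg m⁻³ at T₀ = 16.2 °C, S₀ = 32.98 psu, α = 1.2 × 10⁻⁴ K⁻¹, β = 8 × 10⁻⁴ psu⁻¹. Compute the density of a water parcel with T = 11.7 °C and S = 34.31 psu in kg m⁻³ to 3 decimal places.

T − T₀ = -4.5 K, S − S₀ = +1.33 psu.
Bracket = 1 − α·(-4.5) + β·(+1.33) = 1 + (1.604 × 10⁻³) = 1.0016040.
ρ = 1025 × 1.0016040 = 1026.644 kg m⁻³.

1026.644 kg m⁻³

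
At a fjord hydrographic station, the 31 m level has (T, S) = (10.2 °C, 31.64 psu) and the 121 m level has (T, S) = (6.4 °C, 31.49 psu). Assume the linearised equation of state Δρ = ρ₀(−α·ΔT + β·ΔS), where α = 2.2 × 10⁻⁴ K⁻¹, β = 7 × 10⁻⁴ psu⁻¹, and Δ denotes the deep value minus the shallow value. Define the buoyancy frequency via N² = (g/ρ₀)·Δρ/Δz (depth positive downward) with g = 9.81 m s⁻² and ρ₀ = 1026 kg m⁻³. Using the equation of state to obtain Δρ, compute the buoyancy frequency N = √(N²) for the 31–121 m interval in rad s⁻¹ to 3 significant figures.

8.93 × 10⁻³ rad s⁻¹

ΔT = -3.8 K, ΔS = -0.15 psu (deep − shallow).
Δρ/ρ₀ = −αΔT + βΔS = 8.36 × 10⁻⁴ − 1.05 × 10⁻⁴ = 7.31 × 10⁻⁴, so Δρ ≈ 0.7500 kg m⁻³.
N² = (g/ρ₀)·Δρ/Δz = g·(Δρ/ρ₀)/Δz = 9.81 × 7.31 × 10⁻⁴ / 90 = 7.9679 × 10⁻⁵ s⁻².
N = √(7.9679 × 10⁻⁵) = 8.9263 × 10⁻³ rad s⁻¹ ≈ 8.93 × 10⁻³ rad s⁻¹.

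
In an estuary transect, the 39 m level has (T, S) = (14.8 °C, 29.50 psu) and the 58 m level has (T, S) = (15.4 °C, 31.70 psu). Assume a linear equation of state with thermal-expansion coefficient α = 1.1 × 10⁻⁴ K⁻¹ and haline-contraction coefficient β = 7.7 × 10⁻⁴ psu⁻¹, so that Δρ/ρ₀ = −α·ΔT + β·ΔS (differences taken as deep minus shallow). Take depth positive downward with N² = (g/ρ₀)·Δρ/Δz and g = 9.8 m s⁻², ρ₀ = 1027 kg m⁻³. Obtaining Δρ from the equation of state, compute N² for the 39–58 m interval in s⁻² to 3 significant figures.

8.40 × 10⁻⁴ s⁻²

ΔT = +0.6 K, ΔS = +2.20 psu (deep − shallow).
Δρ/ρ₀ = −αΔT + βΔS = -6.60 × 10⁻⁵ + 1.694 × 10⁻³ = 1.628 × 10⁻³, so Δρ ≈ 1.672 kg m⁻³.
N² = (g/ρ₀)·Δρ/Δz = g·(Δρ/ρ₀)/Δz = 9.8 × 1.628 × 10⁻³ / 19 = 8.3971 × 10⁻⁴ s⁻² ≈ 8.40 × 10⁻⁴ s⁻².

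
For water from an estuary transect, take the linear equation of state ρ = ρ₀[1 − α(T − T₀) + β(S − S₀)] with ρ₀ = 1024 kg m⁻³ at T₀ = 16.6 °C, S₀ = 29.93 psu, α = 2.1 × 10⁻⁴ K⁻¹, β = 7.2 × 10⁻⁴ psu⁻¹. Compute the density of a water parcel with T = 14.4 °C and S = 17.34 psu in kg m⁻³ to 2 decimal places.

1015.19 kg m⁻³

T − T₀ = -2.2 K, S − S₀ = -12.59 psu.
Bracket = 1 − α·(-2.2) + β·(-12.59) = 1 + (-8.6028 × 10⁻³) = 0.9913972.
ρ = 1024 × 0.9913972 = 1015.19 kg m⁻³.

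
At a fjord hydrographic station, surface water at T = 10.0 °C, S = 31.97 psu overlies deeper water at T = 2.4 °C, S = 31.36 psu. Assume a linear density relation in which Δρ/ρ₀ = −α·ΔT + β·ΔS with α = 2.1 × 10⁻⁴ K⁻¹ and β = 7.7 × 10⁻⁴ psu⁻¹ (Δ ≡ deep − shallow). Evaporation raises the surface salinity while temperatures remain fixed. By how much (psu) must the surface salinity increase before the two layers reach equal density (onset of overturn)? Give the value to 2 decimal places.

Neutral buoyancy requires −α(T_deep − T_surf) + β(S_deep − S_surf′) = 0.
S_surf′ = S_deep − (α/β)·ΔT = 31.36 − (2.1 × 10⁻⁴/7.7 × 10⁻⁴)·(-7.6) = 33.4327 psu.
Increase required: 33.4327 − 31.97 = 1.4627 psu.

1.46 psu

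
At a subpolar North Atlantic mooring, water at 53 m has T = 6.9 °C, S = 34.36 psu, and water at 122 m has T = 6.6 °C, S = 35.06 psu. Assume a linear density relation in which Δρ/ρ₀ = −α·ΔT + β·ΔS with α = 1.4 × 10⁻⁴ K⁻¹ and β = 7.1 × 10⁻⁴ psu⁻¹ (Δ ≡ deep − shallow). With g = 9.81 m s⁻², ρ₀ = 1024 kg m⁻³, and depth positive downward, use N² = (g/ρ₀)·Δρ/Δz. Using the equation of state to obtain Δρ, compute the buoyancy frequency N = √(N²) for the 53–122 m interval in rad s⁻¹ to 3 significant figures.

8.75 × 10⁻³ rad s⁻¹

ΔT = -0.3 K, ΔS = +0.70 psu (deep − shallow).
Δρ/ρ₀ = −αΔT + βΔS = 4.20 × 10⁻⁵ + 4.97 × 10⁻⁴ = 5.39 × 10⁻⁴, so Δρ ≈ 0.5519 kg m⁻³.
N² = (g/ρ₀)·Δρ/Δz = g·(Δρ/ρ₀)/Δz = 9.81 × 5.39 × 10⁻⁴ / 69 = 7.6632 × 10⁻⁵ s⁻².
N = √(7.6632 × 10⁻⁵) = 8.7540 × 10⁻³ rad s⁻¹ ≈ 8.75 × 10⁻³ rad s⁻¹.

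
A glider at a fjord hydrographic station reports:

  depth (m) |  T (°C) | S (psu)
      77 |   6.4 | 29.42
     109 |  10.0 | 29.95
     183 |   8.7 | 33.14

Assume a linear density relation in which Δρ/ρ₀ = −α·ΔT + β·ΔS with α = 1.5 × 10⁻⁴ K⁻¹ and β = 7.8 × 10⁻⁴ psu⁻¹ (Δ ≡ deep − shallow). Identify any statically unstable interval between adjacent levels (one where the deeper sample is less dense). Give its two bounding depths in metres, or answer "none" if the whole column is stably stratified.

Evaluate Δρ/ρ₀ = −αΔT + βΔS across each adjacent pair:
  77–109 m: −αΔT+βΔS = −(1.5 × 10⁻⁴)(+3.6)+(7.8 × 10⁻⁴)(+0.53) = -1.3 × 10⁻⁴ → UNSTABLE
  109–183 m: −αΔT+βΔS = −(1.5 × 10⁻⁴)(-1.3)+(7.8 × 10⁻⁴)(+3.19) = 2.7 × 10⁻³ → stable
The 77–109 m interval has Δρ < 0: lighter water underlies denser water.

77–109 m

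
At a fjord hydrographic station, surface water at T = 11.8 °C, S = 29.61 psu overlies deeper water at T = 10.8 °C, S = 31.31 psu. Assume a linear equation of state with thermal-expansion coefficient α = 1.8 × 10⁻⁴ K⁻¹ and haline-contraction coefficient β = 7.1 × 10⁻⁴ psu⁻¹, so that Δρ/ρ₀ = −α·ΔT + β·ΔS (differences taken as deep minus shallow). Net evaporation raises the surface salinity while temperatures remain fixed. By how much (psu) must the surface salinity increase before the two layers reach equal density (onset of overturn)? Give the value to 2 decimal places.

1.95 psu

Neutral buoyancy requires −α(T_deep − T_surf) + β(S_deep − S_surf′) = 0.
S_surf′ = S_deep − (α/β)·ΔT = 31.31 − (1.8 × 10⁻⁴/7.1 × 10⁻⁴)·(-1.0) = 31.5635 psu.
Increase required: 31.5635 − 29.61 = 1.9535 psu.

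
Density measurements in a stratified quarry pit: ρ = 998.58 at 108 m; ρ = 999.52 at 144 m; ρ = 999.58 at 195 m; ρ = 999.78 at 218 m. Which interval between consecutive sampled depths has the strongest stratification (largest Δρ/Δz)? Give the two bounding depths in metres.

Compute the density gradient over each adjacent pair:
  108–144 m: Δρ/Δz = 0.94/36 = 0.026 kg m⁻⁴
  144–195 m: Δρ/Δz = 0.06/51 = 1.2 × 10⁻³ kg m⁻⁴
  195–218 m: Δρ/Δz = 0.20/23 = 8.7 × 10⁻³ kg m⁻⁴
The largest gradient is in the 108–144 m interval — the pycnocline.

108–144 m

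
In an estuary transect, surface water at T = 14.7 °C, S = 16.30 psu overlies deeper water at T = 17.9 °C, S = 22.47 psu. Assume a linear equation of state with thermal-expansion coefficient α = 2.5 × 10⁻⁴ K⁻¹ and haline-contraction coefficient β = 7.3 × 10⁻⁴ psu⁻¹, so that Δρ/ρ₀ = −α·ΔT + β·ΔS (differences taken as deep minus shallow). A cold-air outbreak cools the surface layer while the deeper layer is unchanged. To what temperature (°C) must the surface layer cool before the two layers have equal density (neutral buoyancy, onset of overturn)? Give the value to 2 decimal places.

Neutral buoyancy requires Δρ = 0, i.e. −α(T_deep − T_surf′) + β(S_deep − S_surf) = 0.
T_surf′ = T_deep − (β/α)·ΔS = 17.9 − (7.3 × 10⁻⁴/2.5 × 10⁻⁴)·(+6.17) = -0.1164 °C.
Cooling required: 14.7 − (-0.1164) = 14.8164 °C.

-0.12 °C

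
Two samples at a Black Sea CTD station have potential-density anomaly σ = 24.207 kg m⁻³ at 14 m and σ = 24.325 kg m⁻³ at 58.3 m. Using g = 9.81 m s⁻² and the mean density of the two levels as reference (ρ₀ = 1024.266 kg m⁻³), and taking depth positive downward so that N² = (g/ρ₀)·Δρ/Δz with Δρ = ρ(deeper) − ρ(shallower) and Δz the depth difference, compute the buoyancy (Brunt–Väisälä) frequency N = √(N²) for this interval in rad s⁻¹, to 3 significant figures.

5.05 × 10⁻³ rad s⁻¹

Δρ = 1024.325 − 1024.207 = 0.118 kg m⁻³ over Δz = 58.3 − 14 = 44.3 m.
N² = (9.81/1024.266) × (0.118/44.3) = 2.5511 × 10⁻⁵ s⁻².
N = √(2.5511 × 10⁻⁵) = 5.0508 × 10⁻³ rad s⁻¹ ≈ 5.05 × 10⁻³ rad s⁻¹.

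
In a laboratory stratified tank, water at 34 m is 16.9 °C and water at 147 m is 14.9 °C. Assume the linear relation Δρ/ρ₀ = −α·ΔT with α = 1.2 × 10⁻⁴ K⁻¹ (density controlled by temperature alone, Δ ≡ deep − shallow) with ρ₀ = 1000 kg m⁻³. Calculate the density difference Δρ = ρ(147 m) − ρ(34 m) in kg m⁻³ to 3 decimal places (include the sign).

+0.240 kg m⁻³

ΔT = -2.0 K, Δρ/ρ₀ = −αΔT = 2.40 × 10⁻⁴.
Δρ = 1000 × (2.40 × 10⁻⁴) = +0.240 kg m⁻³.
Positive Δρ: denser below, stable.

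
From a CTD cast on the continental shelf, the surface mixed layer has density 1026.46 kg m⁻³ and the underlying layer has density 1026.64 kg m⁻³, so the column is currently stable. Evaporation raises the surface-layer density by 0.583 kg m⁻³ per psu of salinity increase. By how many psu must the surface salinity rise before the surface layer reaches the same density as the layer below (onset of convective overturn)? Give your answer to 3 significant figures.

Density deficit of the surface layer: 1026.64 − 1026.46 = 0.18 kg m⁻³.
Required change = 0.18 / 0.583 = 0.309 psu.

0.309 psu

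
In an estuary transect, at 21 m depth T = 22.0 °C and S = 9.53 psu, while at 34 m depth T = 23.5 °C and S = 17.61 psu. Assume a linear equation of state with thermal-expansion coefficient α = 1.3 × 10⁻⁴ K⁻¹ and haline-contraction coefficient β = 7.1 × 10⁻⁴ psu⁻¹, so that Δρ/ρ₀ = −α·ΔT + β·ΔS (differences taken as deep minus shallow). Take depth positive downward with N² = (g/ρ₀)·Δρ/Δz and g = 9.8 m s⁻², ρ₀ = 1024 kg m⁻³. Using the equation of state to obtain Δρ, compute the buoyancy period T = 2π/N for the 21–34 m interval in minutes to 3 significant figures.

ΔT = +1.5 K, ΔS = +8.08 psu (deep − shallow).
Δρ/ρ₀ = −αΔT + βΔS = -1.95 × 10⁻⁴ + 5.7368 × 10⁻³ = 5.5418 × 10⁻³, so Δρ ≈ 5.675 kg m⁻³.
N² = (g/ρ₀)·Δρ/Δz = g·(Δρ/ρ₀)/Δz = 9.8 × 5.5418 × 10⁻³ / 13 = 4.1777 × 10⁻³ s⁻².
N = √(4.1777 × 10⁻³) = 0.064635 rad s⁻¹ → T = 2π/N = 97.210 s = 1.6202 min ≈ 1.62 min.

1.62 min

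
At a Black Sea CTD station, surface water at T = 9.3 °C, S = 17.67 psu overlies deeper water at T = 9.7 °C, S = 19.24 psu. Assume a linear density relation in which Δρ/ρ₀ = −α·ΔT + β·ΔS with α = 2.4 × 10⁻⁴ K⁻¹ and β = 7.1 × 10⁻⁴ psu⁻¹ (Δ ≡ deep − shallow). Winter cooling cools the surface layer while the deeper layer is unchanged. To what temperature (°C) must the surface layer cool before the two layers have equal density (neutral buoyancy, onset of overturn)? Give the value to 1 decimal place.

Neutral buoyancy requires Δρ = 0, i.e. −α(T_deep − T_surf′) + β(S_deep − S_surf) = 0.
T_surf′ = T_deep − (β/α)·ΔS = 9.7 − (7.1 × 10⁻⁴/2.4 × 10⁻⁴)·(+1.57) = 5.055 °C.
Cooling required: 9.3 − (5.055) = 4.245 °C.

5.1 °C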